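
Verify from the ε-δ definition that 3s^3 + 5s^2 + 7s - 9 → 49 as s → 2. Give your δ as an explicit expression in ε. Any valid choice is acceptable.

Let ε > 0 be given. We want δ > 0 such that 0 < |s − 2| < δ implies |(3s^3 + 5s^2 + 7s - 9) − 49| < ε.
(3s^3 + 5s^2 + 7s - 9) − 49 = 3s^3 + 5s^2 + 7s - 58 = (s − 2)(3s^2 + 11s + 29).
So |(3s^3 + 5s^2 + 7s - 9) − 49| = |s − 2|·|3s^2 + 11s + 29|.
Require δ ≤ 1. Then |s − 2| < 1 gives |s| < 3, and by the triangle inequality |3s^2 + 11s + 29| ≤ 3·3^2 + 11·3 + 29 = 89.
Hence |(3s^3 + 5s^2 + 7s - 9) − 49| ≤ 89|s − 2| < ε provided |s − 2| < ε/89.
Choosing δ = min(1, ε/89) ensures both conditions, hence |(3s^3 + 5s^2 + 7s - 9) − 49| < ε.

δ = min(1, ε/89)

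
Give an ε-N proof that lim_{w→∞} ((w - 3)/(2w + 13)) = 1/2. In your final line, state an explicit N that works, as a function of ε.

Let ε > 0 be given. We seek N > 0 such that w > N implies |(w - 3)/(2w + 13) − (1/2)| < ε.
(w - 3)/(2w + 13) − (1/2) = (2(w - 3) − (2w + 13)) / (2(2w + 13)) = -19/(2(2w + 13)).
For w > 0 we have 2w + 13 > 2w, so |(w - 3)/(2w + 13) − (1/2)| = 19/(2(2w + 13)) < 19/(2·2w) = (19/4)/w.
Thus |(w - 3)/(2w + 13) − (1/2)| < ε whenever w > (19/4)/ε.
Take N = (19/4)/ε. If w > N then |(w - 3)/(2w + 13) − (1/2)| < (19/4)/w < ε.

N = (19/4)/ε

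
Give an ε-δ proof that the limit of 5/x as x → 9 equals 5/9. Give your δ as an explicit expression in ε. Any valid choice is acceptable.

Let ε > 0. We seek δ > 0 such that 0 < |x − 9| < δ implies |5/x − (5/9)| < ε.
|5/x − (5/9)| = 5·|9 − x|/(9·|x|) = 5|x − 9|/(9|x|).
Require δ ≤ 9/2 so that |x| > 9 − 9/2 = 9/2, hence 9|x| > 81/2.
Then |5/x − (5/9)| < 5|x − 9|/(81/2), which is < ε when |x − 9| < (81/10)ε.
Take δ = min(9/2, (81/10)ε). Then 0 < |x − 9| < δ gives both |x − 9| < 9/2 and |x − 9| < (81/10)ε, so |5/x − (5/9)| < ε.

δ = min(9/2, (81/10)ε)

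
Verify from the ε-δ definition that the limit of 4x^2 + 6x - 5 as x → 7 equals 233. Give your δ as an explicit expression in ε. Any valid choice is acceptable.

Let ε > 0. We want δ > 0 such that 0 < |x − 7| < δ implies |(4x^2 + 6x - 5) − 233| < ε.
(4x^2 + 6x - 5) − 233 = 4x^2 + 6x - 238 = (x − 7)(4x + 34).
So |(4x^2 + 6x - 5) − 233| = |x − 7|·|4x + 34|.
Assume first that |x − 7| < 2, so |x| < 9. Then |4x + 34| ≤ 4·9 + 34 = 70.
Hence |(4x^2 + 6x - 5) − 233| ≤ 70|x − 7| < ε provided |x − 7| < ε/70.
Choosing δ = min(2, ε/70) ensures both conditions, hence |(4x^2 + 6x - 5) − 233| < ε.

δ = min(2, ε/70)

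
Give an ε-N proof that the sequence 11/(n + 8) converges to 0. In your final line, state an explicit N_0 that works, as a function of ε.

Let ε > 0 be given. For n ≥ 1, |11/(n + 8) − 0| = 11/(n + 8) ≤ 11/n.
We need 11/n < ε, i.e. n > 11/ε.
Take N_0 = 11/ε. If n > N_0 then |11/(n + 8)| ≤ 11/n < ε.

N_0 = 11/ε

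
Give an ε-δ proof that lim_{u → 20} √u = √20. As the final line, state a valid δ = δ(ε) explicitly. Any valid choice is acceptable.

Suppose ε > 0. We want δ > 0 such that 0 < |u − 20| < δ implies |√u − √20| < ε.
Rationalise: √u − √20 = (u − 20)/(√u + √20), so |√u − √20| = |u − 20|/(√u + √20).
Restrict δ ≤ 20 so that |u − 20| < 20 forces u > 0, and then √u + √20 > √20.
Hence |√u − √20| < |u − 20|/√20, which is < ε once |u − 20| < √20·ε.
Take δ = min(20, √20·ε). If 0 < |u − 20| < δ then u > 0 and |√u − √20| < |u − 20|/√20 < ε.

δ = min(20, √20·ε)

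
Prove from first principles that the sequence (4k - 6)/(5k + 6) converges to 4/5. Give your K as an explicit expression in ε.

K = (54/25)/ε

Suppose ε > 0. For k ≥ 1, |(4k - 6)/(5k + 6) − (4/5)| = |-54|/(5(5k + 6)) = 54/(5(5k + 6)).
Since 5k + 6 ≥ 5k for k ≥ 1, this is ≤ 54/(5·5k) = (54/25)/k.
So |(4k - 6)/(5k + 6) − (4/5)| < ε whenever k > (54/25)/ε.
Take K = (54/25)/ε. If k > K then |(4k - 6)/(5k + 6) − (4/5)| ≤ (54/25)/k < ε.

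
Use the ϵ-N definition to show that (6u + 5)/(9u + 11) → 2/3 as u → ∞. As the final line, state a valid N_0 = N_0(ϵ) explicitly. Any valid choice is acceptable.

Let ϵ > 0 be given. We seek N_0 > 0 such that u > N_0 implies |(6u + 5)/(9u + 11) − (2/3)| < ϵ.
(6u + 5)/(9u + 11) − (2/3) = (9(6u + 5) − 6(9u + 11)) / (9(9u + 11)) = -21/(9(9u + 11)).
For u > 0 we have 9u + 11 > 9u, so |(6u + 5)/(9u + 11) − (2/3)| = 21/(9(9u + 11)) < 21/(9·9u) = (7/27)/u.
Thus |(6u + 5)/(9u + 11) − (2/3)| < ϵ whenever u > (7/27)/ϵ.
Take N_0 = (7/27)/ϵ. If u > N_0 then |(6u + 5)/(9u + 11) − (2/3)| < (7/27)/u < ϵ.

N_0 = (7/27)/ϵ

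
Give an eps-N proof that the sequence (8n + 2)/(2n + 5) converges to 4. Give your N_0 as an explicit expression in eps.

N_0 = 9/eps

Suppose eps > 0. For n ≥ 1, |(8n + 2)/(2n + 5) − 4| = |-36|/(2(2n + 5)) = 36/(2(2n + 5)).
Since 2n + 5 ≥ 2n for n ≥ 1, this is ≤ 36/(2·2n) = 9/n.
So |(8n + 2)/(2n + 5) − 4| < eps whenever n > 9/eps.
Take N_0 = 9/eps. If n > N_0 then |(8n + 2)/(2n + 5) − 4| ≤ 9/n < eps.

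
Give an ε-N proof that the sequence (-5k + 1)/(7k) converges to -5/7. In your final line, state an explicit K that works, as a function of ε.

Fix ε > 0. For k ≥ 1, |(-5k + 1)/(7k) + 5/7| = |7|/(7(7k)) = 7/(7(7k)).
Since 7k ≥ 7k for k ≥ 1, this is ≤ 7/(7·7k) = (1/7)/k.
So |(-5k + 1)/(7k) + 5/7| < ε whenever k > (1/7)/ε.
Take K = (1/7)/ε. If k > K then |(-5k + 1)/(7k) + 5/7| ≤ (1/7)/k < ε.

K = (1/7)/ε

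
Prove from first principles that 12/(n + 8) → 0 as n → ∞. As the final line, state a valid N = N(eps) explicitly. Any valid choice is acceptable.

N = 12/eps

Suppose eps > 0. For n ≥ 1, |12/(n + 8) − 0| = 12/(n + 8) ≤ 12/n.
We need 12/n < eps, i.e. n > 12/eps.
Take N = 12/eps. If n > N then |12/(n + 8)| ≤ 12/n < eps.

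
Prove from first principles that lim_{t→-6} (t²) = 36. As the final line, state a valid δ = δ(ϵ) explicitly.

δ = min(1, ϵ/13)

Let ϵ > 0 be given. We seek δ > 0 with 0 < |t + 6| < δ ⇒ |t² − 36| < ϵ.
Factor: t² − 36 = (t + 6)(t - 6), so |t² − 36| = |t + 6|·|t - 6|.
Impose δ ≤ 1 so that |t| < 7; then |t - 6| ≤ 13.
Hence |t² − 36| ≤ 13|t + 6|, which is < ϵ once |t + 6| < ϵ/13.
Take δ = min(1, ϵ/13). If 0 < |t + 6| < δ then both bounds hold and |t² − 36| ≤ 13|t + 6| < 13·(ϵ/13) = ϵ.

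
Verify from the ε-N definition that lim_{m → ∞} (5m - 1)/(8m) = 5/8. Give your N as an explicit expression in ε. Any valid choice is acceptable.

N = (1/8)/ε

Fix ε > 0. For m ≥ 1, |(5m - 1)/(8m) − (5/8)| = |-8|/(8(8m)) = 8/(8(8m)).
Since 8m ≥ 8m for m ≥ 1, this is ≤ 8/(8·8m) = (1/8)/m.
So |(5m - 1)/(8m) − (5/8)| < ε whenever m > (1/8)/ε.
Take N = (1/8)/ε. If m > N then |(5m - 1)/(8m) − (5/8)| ≤ (1/8)/m < ε.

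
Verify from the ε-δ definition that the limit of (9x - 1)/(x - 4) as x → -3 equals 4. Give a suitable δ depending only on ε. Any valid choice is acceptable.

δ = min(7/2, (7/10)ε)

Suppose ε > 0. We want δ > 0 with 0 < |x + 3| < δ ⇒ |(9x - 1)/(x - 4) − 4| < ε.
Combining over a common denominator, (9x - 1)/(x - 4) − 4 = [(9x - 1)·(-7) − (-28)·(x - 4)] / [(-7)·(x - 4)] = -35(x + 3) / ((-7)(x - 4)).
So |(9x - 1)/(x - 4) − 4| = 35|x + 3| / (7·|x − 4|).
Restrict δ ≤ 7/2. Then |x + 3| < 7/2 gives |x − 4| = |(x + 3) + (-7)| ≥ 7 − 7/2 = 7/2.
Hence |(9x - 1)/(x - 4) − 4| < 35|x + 3|/(7·(7/2)) = (10/7)|x + 3|, which is < ε once |x + 3| < (7/10)ε.
Take δ = min(7/2, (7/10)ε). Then 0 < |x + 3| < δ forces both bounds, so |(9x - 1)/(x - 4) − 4| < ε.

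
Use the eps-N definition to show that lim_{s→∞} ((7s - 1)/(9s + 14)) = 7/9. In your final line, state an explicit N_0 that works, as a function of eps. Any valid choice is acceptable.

N_0 = (107/81)/eps

Let eps > 0 be given. We seek N_0 > 0 such that s > N_0 implies |(7s - 1)/(9s + 14) − (7/9)| < eps.
(7s - 1)/(9s + 14) − (7/9) = (9(7s - 1) − 7(9s + 14)) / (9(9s + 14)) = -107/(9(9s + 14)).
For s > 0 we have 9s + 14 > 9s, so |(7s - 1)/(9s + 14) − (7/9)| = 107/(9(9s + 14)) < 107/(9·9s) = (107/81)/s.
Thus |(7s - 1)/(9s + 14) − (7/9)| < eps whenever s > (107/81)/eps.
Take N_0 = (107/81)/eps. If s > N_0 then |(7s - 1)/(9s + 14) − (7/9)| < (107/81)/s < eps.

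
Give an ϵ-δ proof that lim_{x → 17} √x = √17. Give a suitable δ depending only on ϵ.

Suppose ϵ > 0. We want δ > 0 such that 0 < |x − 17| < δ implies |√x − √17| < ϵ.
Rationalise: √x − √17 = (x − 17)/(√x + √17), so |√x − √17| = |x − 17|/(√x + √17).
Restrict δ ≤ 17 so that |x − 17| < 17 forces x > 0, and then √x + √17 > √17.
Hence |√x − √17| < |x − 17|/√17, which is < ϵ once |x − 17| < √17·ϵ.
Take δ = min(17, √17·ϵ). If 0 < |x − 17| < δ then x > 0 and |√x − √17| < |x − 17|/√17 < ϵ.

δ = min(17, √17·ϵ)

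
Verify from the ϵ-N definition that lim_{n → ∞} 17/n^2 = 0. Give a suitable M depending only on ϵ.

Let ϵ > 0 be given. For n ≥ 1, |17/n^2 − 0| = 17/n^2.
17/n^2 < ϵ ⇔ n^2 > 17/ϵ ⇔ n > (17/ϵ)^{1/2}.
Take M = (17/ϵ)^{1/2}. Then n > M implies 17/n^2 < ϵ.

M = (17/ϵ)^{1/2}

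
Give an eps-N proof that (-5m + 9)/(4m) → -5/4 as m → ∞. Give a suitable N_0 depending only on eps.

N_0 = (9/4)/eps

Let eps > 0. For m ≥ 1, |(-5m + 9)/(4m) + 5/4| = |36|/(4(4m)) = 36/(4(4m)).
Since 4m ≥ 4m for m ≥ 1, this is ≤ 36/(4·4m) = (9/4)/m.
So |(-5m + 9)/(4m) + 5/4| < eps whenever m > (9/4)/eps.
Take N_0 = (9/4)/eps. If m > N_0 then |(-5m + 9)/(4m) + 5/4| ≤ (9/4)/m < eps.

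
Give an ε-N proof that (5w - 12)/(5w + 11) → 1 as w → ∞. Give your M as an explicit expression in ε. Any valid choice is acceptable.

Let ε > 0 be given. We seek M > 0 such that w > M implies |(5w - 12)/(5w + 11) − 1| < ε.
(5w - 12)/(5w + 11) − 1 = (5(5w - 12) − 5(5w + 11)) / (5(5w + 11)) = -115/(5(5w + 11)).
For w > 0 we have 5w + 11 > 5w, so |(5w - 12)/(5w + 11) − 1| = 115/(5(5w + 11)) < 115/(5·5w) = (23/5)/w.
Thus |(5w - 12)/(5w + 11) − 1| < ε whenever w > (23/5)/ε.
Take M = (23/5)/ε. If w > M then |(5w - 12)/(5w + 11) − 1| < (23/5)/w < ε.

M = (23/5)/ε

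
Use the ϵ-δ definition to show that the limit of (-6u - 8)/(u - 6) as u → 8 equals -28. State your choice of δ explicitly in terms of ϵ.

δ = min(1, (1/22)ϵ)

Let ϵ > 0 be given. We want δ > 0 with 0 < |u − 8| < δ ⇒ |(-6u - 8)/(u - 6) + 28| < ϵ.
Combining over a common denominator, (-6u - 8)/(u - 6) + 28 = [(-6u - 8)·2 − (-56)·(u - 6)] / [2·(u - 6)] = 44(u − 8) / (2(u - 6)).
So |(-6u - 8)/(u - 6) + 28| = 44|u − 8| / (2·|u − 6|).
Restrict δ ≤ 1. Then |u − 8| < 1 gives |u − 6| = |(u − 8) + 2| ≥ 2 − 1 = 1.
Hence |(-6u - 8)/(u - 6) + 28| < 44|u − 8|/(2·1) = 22|u − 8|, which is < ϵ once |u − 8| < (1/22)ϵ.
Take δ = min(1, (1/22)ϵ). Then 0 < |u − 8| < δ forces both bounds, so |(-6u - 8)/(u - 6) + 28| < ϵ.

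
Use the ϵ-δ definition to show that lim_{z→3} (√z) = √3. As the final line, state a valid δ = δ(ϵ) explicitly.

δ = min(3, √3·ϵ)

Suppose ϵ > 0. We want δ > 0 such that 0 < |z − 3| < δ implies |√z − √3| < ϵ.
Multiplying by the conjugate, |√z − √3| = |z − 3|/(√z + √3).
Restrict δ ≤ 3 so that |z − 3| < 3 forces z > 0, and then √z + √3 > √3.
Hence |√z − √3| < |z − 3|/√3, which is < ϵ once |z − 3| < √3·ϵ.
Take δ = min(3, √3·ϵ). If 0 < |z − 3| < δ then z > 0 and |√z − √3| < |z − 3|/√3 < ϵ.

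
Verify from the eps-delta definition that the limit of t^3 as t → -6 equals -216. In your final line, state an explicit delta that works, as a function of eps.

delta = min(2, eps/148)

Let eps > 0. We seek delta > 0 with 0 < |t + 6| < delta ⇒ |t^3 + 216| < eps.
Factor: t^3 + 216 = (t + 6)(t^2 - 6t + 36), so |t^3 + 216| = |t + 6|·|t^2 - 6t + 36|.
Restrict delta ≤ 2. Then |t + 6| < 2 gives |t| < 8, so by the triangle inequality |t^2 - 6t + 36| ≤ 8^2 + 6·8 + 36 = 148.
Hence |t^3 + 216| ≤ 148|t + 6|, which is < eps once |t + 6| < eps/148.
Take delta = min(2, eps/148). If 0 < |t + 6| < delta then both bounds hold and |t^3 + 216| ≤ 148|t + 6| < 148·(eps/148) = eps.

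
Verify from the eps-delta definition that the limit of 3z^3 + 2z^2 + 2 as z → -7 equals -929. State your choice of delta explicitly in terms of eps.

Suppose eps > 0. We want delta > 0 such that 0 < |z + 7| < delta implies |(3z^3 + 2z^2 + 2) + 929| < eps.
(3z^3 + 2z^2 + 2) + 929 = 3z^3 + 2z^2 + 931 = (z + 7)(3z^2 - 19z + 133).
So |(3z^3 + 2z^2 + 2) + 929| = |z + 7|·|3z^2 - 19z + 133|.
Require delta ≤ 2. Then |z + 7| < 2 gives |z| < 9, and by the triangle inequality |3z^2 - 19z + 133| ≤ 3·9^2 + 19·9 + 133 = 547.
Hence |(3z^3 + 2z^2 + 2) + 929| ≤ 547|z + 7| < eps provided |z + 7| < eps/547.
Choosing delta = min(2, eps/547) ensures both conditions, hence |(3z^3 + 2z^2 + 2) + 929| < eps.

delta = min(2, eps/547)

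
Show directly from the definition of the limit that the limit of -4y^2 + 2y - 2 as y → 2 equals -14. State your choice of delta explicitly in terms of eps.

delta = min(2, eps/22)

Let eps > 0. We want delta > 0 such that 0 < |y − 2| < delta implies |(-4y^2 + 2y - 2) + 14| < eps.
(-4y^2 + 2y - 2) + 14 = -4y^2 + 2y + 12 = (y − 2)(-4y - 6).
So |(-4y^2 + 2y - 2) + 14| = |y − 2|·|-4y - 6|.
Require delta ≤ 2. Then |y − 2| < 2 gives |y| < 4, and by the triangle inequality |-4y - 6| ≤ 4·4 + 6 = 22.
Hence |(-4y^2 + 2y - 2) + 14| ≤ 22|y − 2| < eps provided |y − 2| < eps/22.
Take delta = min(2, eps/22). Then 0 < |y − 2| < delta gives both |y − 2| < 2 and |y − 2| < eps/22, so |(-4y^2 + 2y - 2) + 14| < eps.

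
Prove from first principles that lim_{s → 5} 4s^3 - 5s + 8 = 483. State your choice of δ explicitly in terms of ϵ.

Fix ϵ > 0. We want δ > 0 such that 0 < |s − 5| < δ implies |(4s^3 - 5s + 8) − 483| < ϵ.
(4s^3 - 5s + 8) − 483 = 4s^3 - 5s - 475 = (s − 5)(4s^2 + 20s + 95).
So |(4s^3 - 5s + 8) − 483| = |s − 5|·|4s^2 + 20s + 95|.
Require δ ≤ 2. Then |s − 5| < 2 gives |s| < 7, and by the triangle inequality |4s^2 + 20s + 95| ≤ 4·7^2 + 20·7 + 95 = 431.
Hence |(4s^3 - 5s + 8) − 483| ≤ 431|s − 5| < ϵ provided |s − 5| < ϵ/431.
Take δ = min(2, ϵ/431). Then 0 < |s − 5| < δ gives both |s − 5| < 2 and |s − 5| < ϵ/431, so |(4s^3 - 5s + 8) − 483| < ϵ.

δ = min(2, ϵ/431)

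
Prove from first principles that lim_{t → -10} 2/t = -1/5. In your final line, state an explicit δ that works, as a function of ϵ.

Fix ϵ > 0. We seek δ > 0 such that 0 < |t + 10| < δ implies |2/t + 1/5| < ϵ.
|2/t + 1/5| = 2·|-10 − t|/(10·|t|) = 2|t + 10|/(10|t|).
Require δ ≤ 5 so that |t| > 10 − 5 = 5, hence 10|t| > 50.
Then |2/t + 1/5| < 2|t + 10|/50, which is < ϵ when |t + 10| < 25ϵ.
Take δ = min(5, 25ϵ). Then 0 < |t + 10| < δ gives both |t + 10| < 5 and |t + 10| < 25ϵ, so |2/t + 1/5| < ϵ.

δ = min(5, 25ϵ)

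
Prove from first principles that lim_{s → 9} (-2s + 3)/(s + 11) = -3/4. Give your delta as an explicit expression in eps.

Let eps > 0 be given. We want delta > 0 with 0 < |s − 9| < delta ⇒ |(-2s + 3)/(s + 11) + 3/4| < eps.
Combining over a common denominator, (-2s + 3)/(s + 11) + 3/4 = [(-2s + 3)·20 − (-15)·(s + 11)] / [20·(s + 11)] = -25(s − 9) / (20(s + 11)).
So |(-2s + 3)/(s + 11) + 3/4| = 25|s − 9| / (20·|s + 11|).
Restrict delta ≤ 10. Then |s − 9| < 10 gives |s + 11| = |(s − 9) + 20| ≥ 20 − 10 = 10.
Hence |(-2s + 3)/(s + 11) + 3/4| < 25|s − 9|/(20·10) = (1/8)|s − 9|, which is < eps once |s − 9| < 8eps.
Take delta = min(10, 8eps). Then 0 < |s − 9| < delta forces both bounds, so |(-2s + 3)/(s + 11) + 3/4| < eps.

delta = min(10, 8eps)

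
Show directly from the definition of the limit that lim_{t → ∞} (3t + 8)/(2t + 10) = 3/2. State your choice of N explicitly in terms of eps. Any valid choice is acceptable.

N = (7/2)/eps

Fix eps > 0. We seek N > 0 such that t > N implies |(3t + 8)/(2t + 10) − (3/2)| < eps.
(3t + 8)/(2t + 10) − (3/2) = (2(3t + 8) − 3(2t + 10)) / (2(2t + 10)) = -14/(2(2t + 10)).
For t > 0 we have 2t + 10 > 2t, so |(3t + 8)/(2t + 10) − (3/2)| = 14/(2(2t + 10)) < 14/(2·2t) = (7/2)/t.
Thus |(3t + 8)/(2t + 10) − (3/2)| < eps whenever t > (7/2)/eps.
Take N = (7/2)/eps. If t > N then |(3t + 8)/(2t + 10) − (3/2)| < (7/2)/t < eps.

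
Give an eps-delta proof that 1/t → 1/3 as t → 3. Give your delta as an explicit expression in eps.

Suppose eps > 0. We seek delta > 0 such that 0 < |t − 3| < delta implies |1/t − (1/3)| < eps.
|1/t − (1/3)| = |3 − t|/(3·|t|) = |t − 3|/(3|t|).
Restrict delta ≤ 3/2. Then |t − 3| < 3/2 gives |t| > 3/2, so 3|t| > 9/2.
Then |1/t − (1/3)| < |t − 3|/(9/2), which is < eps when |t − 3| < (9/2)eps.
Take delta = min(3/2, (9/2)eps). Then 0 < |t − 3| < delta gives both |t − 3| < 3/2 and |t − 3| < (9/2)eps, so |1/t − (1/3)| < eps.

delta = min(3/2, (9/2)eps)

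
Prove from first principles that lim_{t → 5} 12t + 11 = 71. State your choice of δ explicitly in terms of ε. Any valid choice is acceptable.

δ = ε/12

Fix ε > 0. We need δ > 0 so that 0 < |t − 5| < δ implies |(12t + 11) − 71| < ε.
|(12t + 11) − 71| = |12t - 60| = 12|t − 5|.
So 12|t − 5| < ε exactly when |t − 5| < ε/12.
Choosing δ = ε/12 gives |(12t + 11) − 71| = 12|t − 5| < ε whenever |t − 5| < δ.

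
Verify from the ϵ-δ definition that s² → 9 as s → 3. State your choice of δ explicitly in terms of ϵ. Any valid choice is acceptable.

Let ϵ > 0 be given. We seek δ > 0 with 0 < |s − 3| < δ ⇒ |s² − 9| < ϵ.
Factor: s² − 9 = (s − 3)(s + 3), so |s² − 9| = |s − 3|·|s + 3|.
Impose δ ≤ 2 so that |s| < 5; then |s + 3| ≤ 8.
Hence |s² − 9| ≤ 8|s − 3|, which is < ϵ once |s − 3| < ϵ/8.
Take δ = min(2, ϵ/8). If 0 < |s − 3| < δ then both bounds hold and |s² − 9| ≤ 8|s − 3| < 8·(ϵ/8) = ϵ.

δ = min(2, ϵ/8)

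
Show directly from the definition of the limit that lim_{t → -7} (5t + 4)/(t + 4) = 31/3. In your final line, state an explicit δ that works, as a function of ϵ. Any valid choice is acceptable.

δ = min(3/2, (9/32)ϵ)

Fix ϵ > 0. We want δ > 0 with 0 < |t + 7| < δ ⇒ |(5t + 4)/(t + 4) − (31/3)| < ϵ.
Combining over a common denominator, (5t + 4)/(t + 4) − (31/3) = [(5t + 4)·(-3) − (-31)·(t + 4)] / [(-3)·(t + 4)] = 16(t + 7) / ((-3)(t + 4)).
So |(5t + 4)/(t + 4) − (31/3)| = 16|t + 7| / (3·|t + 4|).
Require δ ≤ 3/2, so |t + 4| ≥ |-3| − |t + 7| > 3 − 3/2 = 3/2.
Hence |(5t + 4)/(t + 4) − (31/3)| < 16|t + 7|/(3·(3/2)) = (32/9)|t + 7|, which is < ϵ once |t + 7| < (9/32)ϵ.
Take δ = min(3/2, (9/32)ϵ). Then 0 < |t + 7| < δ forces both bounds, so |(5t + 4)/(t + 4) − (31/3)| < ϵ.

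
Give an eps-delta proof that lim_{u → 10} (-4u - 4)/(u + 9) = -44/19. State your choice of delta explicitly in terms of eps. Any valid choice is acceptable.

Let eps > 0. We want delta > 0 with 0 < |u − 10| < delta ⇒ |(-4u - 4)/(u + 9) + 44/19| < eps.
Combining over a common denominator, (-4u - 4)/(u + 9) + 44/19 = [(-4u - 4)·19 − (-44)·(u + 9)] / [19·(u + 9)] = -32(u − 10) / (19(u + 9)).
So |(-4u - 4)/(u + 9) + 44/19| = 32|u − 10| / (19·|u + 9|).
Require delta ≤ 19/2, so |u + 9| ≥ |19| − |u − 10| > 19 − 19/2 = 19/2.
Hence |(-4u - 4)/(u + 9) + 44/19| < 32|u − 10|/(19·(19/2)) = (64/361)|u − 10|, which is < eps once |u − 10| < (361/64)eps.
Take delta = min(19/2, (361/64)eps). Then 0 < |u − 10| < delta forces both bounds, so |(-4u - 4)/(u + 9) + 44/19| < eps.

delta = min(19/2, (361/64)eps)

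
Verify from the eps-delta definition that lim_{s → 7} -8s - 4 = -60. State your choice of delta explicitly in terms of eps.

Let eps > 0 be given. We need delta > 0 so that 0 < |s − 7| < delta implies |(-8s - 4) + 60| < eps.
Since (-8s - 4) + 60 = -8(s − 7), we have |(-8s - 4) + 60| = 8|s − 7|.
So 8|s − 7| < eps exactly when |s − 7| < eps/8.
Choosing delta = eps/8 gives |(-8s - 4) + 60| = 8|s − 7| < eps whenever |s − 7| < delta.

delta = eps/8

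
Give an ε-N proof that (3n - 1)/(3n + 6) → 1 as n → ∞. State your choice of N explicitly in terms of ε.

N = (7/3)/ε

Let ε > 0 be given. For n ≥ 1, |(3n - 1)/(3n + 6) − 1| = |-21|/(3(3n + 6)) = 21/(3(3n + 6)).
Since 3n + 6 ≥ 3n for n ≥ 1, this is ≤ 21/(3·3n) = (7/3)/n.
So |(3n - 1)/(3n + 6) − 1| < ε whenever n > (7/3)/ε.
Take N = (7/3)/ε. If n > N then |(3n - 1)/(3n + 6) − 1| ≤ (7/3)/n < ε.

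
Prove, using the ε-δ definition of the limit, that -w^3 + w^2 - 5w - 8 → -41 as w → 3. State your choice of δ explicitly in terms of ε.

Let ε > 0. We want δ > 0 such that 0 < |w − 3| < δ implies |(-w^3 + w^2 - 5w - 8) + 41| < ε.
(-w^3 + w^2 - 5w - 8) + 41 = -w^3 + w^2 - 5w + 33 = (w − 3)(-w^2 - 2w - 11).
So |(-w^3 + w^2 - 5w - 8) + 41| = |w − 3|·|-w^2 - 2w - 11|.
Assume first that |w − 3| < 1, so |w| < 4. Then |-w^2 - 2w - 11| ≤ 4^2 + 2·4 + 11 = 35.
Hence |(-w^3 + w^2 - 5w - 8) + 41| ≤ 35|w − 3| < ε provided |w − 3| < ε/35.
Choosing δ = min(1, ε/35) ensures both conditions, hence |(-w^3 + w^2 - 5w - 8) + 41| < ε.

δ = min(1, ε/35)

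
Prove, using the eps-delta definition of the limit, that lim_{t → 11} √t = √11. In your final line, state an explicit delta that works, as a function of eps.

delta = min(11, √11·eps)

Fix eps > 0. We want delta > 0 such that 0 < |t − 11| < delta implies |√t − √11| < eps.
Multiplying by the conjugate, |√t − √11| = |t − 11|/(√t + √11).
Restrict delta ≤ 11 so that |t − 11| < 11 forces t > 0, and then √t + √11 > √11.
Hence |√t − √11| < |t − 11|/√11, which is < eps once |t − 11| < √11·eps.
Take delta = min(11, √11·eps). If 0 < |t − 11| < delta then t > 0 and |√t − √11| < |t − 11|/√11 < eps.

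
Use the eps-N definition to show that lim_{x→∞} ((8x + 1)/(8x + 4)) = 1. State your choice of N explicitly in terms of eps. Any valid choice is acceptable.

Let eps > 0. We seek N > 0 such that x > N implies |(8x + 1)/(8x + 4) − 1| < eps.
(8x + 1)/(8x + 4) − 1 = (8(8x + 1) − 8(8x + 4)) / (8(8x + 4)) = -24/(8(8x + 4)).
For x > 0 we have 8x + 4 > 8x, so |(8x + 1)/(8x + 4) − 1| = 24/(8(8x + 4)) < 24/(8·8x) = (3/8)/x.
Thus |(8x + 1)/(8x + 4) − 1| < eps whenever x > (3/8)/eps.
Take N = (3/8)/eps. If x > N then |(8x + 1)/(8x + 4) − 1| < (3/8)/x < eps.

N = (3/8)/eps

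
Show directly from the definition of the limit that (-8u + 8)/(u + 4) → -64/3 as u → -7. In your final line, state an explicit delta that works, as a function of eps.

delta = min(3/2, (9/80)eps)

Fix eps > 0. We want delta > 0 with 0 < |u + 7| < delta ⇒ |(-8u + 8)/(u + 4) + 64/3| < eps.
Combining over a common denominator, (-8u + 8)/(u + 4) + 64/3 = [(-8u + 8)·(-3) − 64·(u + 4)] / [(-3)·(u + 4)] = -40(u + 7) / ((-3)(u + 4)).
So |(-8u + 8)/(u + 4) + 64/3| = 40|u + 7| / (3·|u + 4|).
Restrict delta ≤ 3/2. Then |u + 7| < 3/2 gives |u + 4| = |(u + 7) + (-3)| ≥ 3 − 3/2 = 3/2.
Hence |(-8u + 8)/(u + 4) + 64/3| < 40|u + 7|/(3·(3/2)) = (80/9)|u + 7|, which is < eps once |u + 7| < (9/80)eps.
Take delta = min(3/2, (9/80)eps). Then 0 < |u + 7| < delta forces both bounds, so |(-8u + 8)/(u + 4) + 64/3| < eps.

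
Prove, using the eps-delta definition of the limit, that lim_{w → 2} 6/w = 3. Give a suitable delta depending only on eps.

Fix eps > 0. We seek delta > 0 such that 0 < |w − 2| < delta implies |6/w − 3| < eps.
|6/w − 3| = 6·|2 − w|/(2·|w|) = 6|w − 2|/(2|w|).
Require delta ≤ 1 so that |w| > 2 − 1 = 1, hence 2|w| > 2.
Then |6/w − 3| < 6|w − 2|/2, which is < eps when |w − 2| < (1/3)eps.
Take delta = min(1, (1/3)eps). Then 0 < |w − 2| < delta gives both |w − 2| < 1 and |w − 2| < (1/3)eps, so |6/w − 3| < eps.

delta = min(1, (1/3)eps)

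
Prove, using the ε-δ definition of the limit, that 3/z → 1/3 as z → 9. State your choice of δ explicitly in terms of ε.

δ = min(9/2, (27/2)ε)

Let ε > 0 be given. We seek δ > 0 such that 0 < |z − 9| < δ implies |3/z − (1/3)| < ε.
|3/z − (1/3)| = 3·|9 − z|/(9·|z|) = 3|z − 9|/(9|z|).
Require δ ≤ 9/2 so that |z| > 9 − 9/2 = 9/2, hence 9|z| > 81/2.
Then |3/z − (1/3)| < 3|z − 9|/(81/2), which is < ε when |z − 9| < (27/2)ε.
Take δ = min(9/2, (27/2)ε). Then 0 < |z − 9| < δ gives both |z − 9| < 9/2 and |z − 9| < (27/2)ε, so |3/z − (1/3)| < ε.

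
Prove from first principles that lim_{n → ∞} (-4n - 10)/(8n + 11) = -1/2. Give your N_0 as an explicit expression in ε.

N_0 = (9/16)/ε

Let ε > 0. For n ≥ 1, |(-4n - 10)/(8n + 11) + 1/2| = |-36|/(8(8n + 11)) = 36/(8(8n + 11)).
Since 8n + 11 ≥ 8n for n ≥ 1, this is ≤ 36/(8·8n) = (9/16)/n.
So |(-4n - 10)/(8n + 11) + 1/2| < ε whenever n > (9/16)/ε.
Take N_0 = (9/16)/ε. If n > N_0 then |(-4n - 10)/(8n + 11) + 1/2| ≤ (9/16)/n < ε.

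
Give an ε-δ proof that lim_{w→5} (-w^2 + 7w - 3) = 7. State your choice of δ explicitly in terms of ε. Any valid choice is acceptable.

δ = min(2, ε/9)

Fix ε > 0. We want δ > 0 such that 0 < |w − 5| < δ implies |(-w^2 + 7w - 3) − 7| < ε.
(-w^2 + 7w - 3) − 7 = -w^2 + 7w - 10 = (w − 5)(-w + 2).
So |(-w^2 + 7w - 3) − 7| = |w − 5|·|-w + 2|.
Require δ ≤ 2. Then |w − 5| < 2 gives |w| < 7, and by the triangle inequality |-w + 2| ≤ 7 + 2 = 9.
Hence |(-w^2 + 7w - 3) − 7| ≤ 9|w − 5| < ε provided |w − 5| < ε/9.
Choosing δ = min(2, ε/9) ensures both conditions, hence |(-w^2 + 7w - 3) − 7| < ε.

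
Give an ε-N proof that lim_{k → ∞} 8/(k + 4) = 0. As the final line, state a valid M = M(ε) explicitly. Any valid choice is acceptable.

Let ε > 0 be given. For k ≥ 1, |8/(k + 4) − 0| = 8/(k + 4) ≤ 8/k.
We need 8/k < ε, i.e. k > 8/ε.
Take M = 8/ε. If k > M then |8/(k + 4)| ≤ 8/k < ε.

M = 8/ε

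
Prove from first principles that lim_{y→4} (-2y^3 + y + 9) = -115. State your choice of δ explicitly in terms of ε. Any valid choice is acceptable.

δ = min(2, ε/151)

Fix ε > 0. We want δ > 0 such that 0 < |y − 4| < δ implies |(-2y^3 + y + 9) + 115| < ε.
(-2y^3 + y + 9) + 115 = -2y^3 + y + 124 = (y − 4)(-2y^2 - 8y - 31).
So |(-2y^3 + y + 9) + 115| = |y − 4|·|-2y^2 - 8y - 31|.
Assume first that |y − 4| < 2, so |y| < 6. Then |-2y^2 - 8y - 31| ≤ 2·6^2 + 8·6 + 31 = 151.
Hence |(-2y^3 + y + 9) + 115| ≤ 151|y − 4| < ε provided |y − 4| < ε/151.
Choosing δ = min(2, ε/151) ensures both conditions, hence |(-2y^3 + y + 9) + 115| < ε.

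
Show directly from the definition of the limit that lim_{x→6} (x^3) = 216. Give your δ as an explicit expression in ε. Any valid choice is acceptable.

Suppose ε > 0. We seek δ > 0 with 0 < |x − 6| < δ ⇒ |x^3 − 216| < ε.
Factor: x^3 − 216 = (x − 6)(x^2 + 6x + 36), so |x^3 − 216| = |x − 6|·|x^2 + 6x + 36|.
Impose δ ≤ 1 so that |x| < 7; then |x^2 + 6x + 36| ≤ 127.
Hence |x^3 − 216| ≤ 127|x − 6|, which is < ε once |x − 6| < ε/127.
Take δ = min(1, ε/127). If 0 < |x − 6| < δ then both bounds hold and |x^3 − 216| ≤ 127|x − 6| < 127·(ε/127) = ε.

δ = min(1, ε/127)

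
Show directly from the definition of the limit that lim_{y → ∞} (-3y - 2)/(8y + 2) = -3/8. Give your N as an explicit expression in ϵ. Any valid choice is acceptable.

N = (5/32)/ϵ

Fix ϵ > 0. We seek N > 0 such that y > N implies |(-3y - 2)/(8y + 2) + 3/8| < ϵ.
(-3y - 2)/(8y + 2) + 3/8 = (8(-3y - 2) − (-3)(8y + 2)) / (8(8y + 2)) = -10/(8(8y + 2)).
For y > 0 we have 8y + 2 > 8y, so |(-3y - 2)/(8y + 2) + 3/8| = 10/(8(8y + 2)) < 10/(8·8y) = (5/32)/y.
Thus |(-3y - 2)/(8y + 2) + 3/8| < ϵ whenever y > (5/32)/ϵ.
Take N = (5/32)/ϵ. If y > N then |(-3y - 2)/(8y + 2) + 3/8| < (5/32)/y < ϵ.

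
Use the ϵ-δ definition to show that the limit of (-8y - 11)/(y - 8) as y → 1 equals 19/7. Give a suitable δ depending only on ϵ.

Fix ϵ > 0. We want δ > 0 with 0 < |y − 1| < δ ⇒ |(-8y - 11)/(y - 8) − (19/7)| < ϵ.
Combining over a common denominator, (-8y - 11)/(y - 8) − (19/7) = [(-8y - 11)·(-7) − (-19)·(y - 8)] / [(-7)·(y - 8)] = 75(y − 1) / ((-7)(y - 8)).
So |(-8y - 11)/(y - 8) − (19/7)| = 75|y − 1| / (7·|y − 8|).
Restrict δ ≤ 7/2. Then |y − 1| < 7/2 gives |y − 8| = |(y − 1) + (-7)| ≥ 7 − 7/2 = 7/2.
Hence |(-8y - 11)/(y - 8) − (19/7)| < 75|y − 1|/(7·(7/2)) = (150/49)|y − 1|, which is < ϵ once |y − 1| < (49/150)ϵ.
Take δ = min(7/2, (49/150)ϵ). Then 0 < |y − 1| < δ forces both bounds, so |(-8y - 11)/(y - 8) − (19/7)| < ϵ.

δ = min(7/2, (49/150)ϵ)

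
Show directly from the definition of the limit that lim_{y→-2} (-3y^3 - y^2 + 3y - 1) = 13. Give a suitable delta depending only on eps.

Suppose eps > 0. We want delta > 0 such that 0 < |y + 2| < delta implies |(-3y^3 - y^2 + 3y - 1) − 13| < eps.
(-3y^3 - y^2 + 3y - 1) − 13 = -3y^3 - y^2 + 3y - 14 = (y + 2)(-3y^2 + 5y - 7).
So |(-3y^3 - y^2 + 3y - 1) − 13| = |y + 2|·|-3y^2 + 5y - 7|.
Require delta ≤ 1. Then |y + 2| < 1 gives |y| < 3, and by the triangle inequality |-3y^2 + 5y - 7| ≤ 3·3^2 + 5·3 + 7 = 49.
Hence |(-3y^3 - y^2 + 3y - 1) − 13| ≤ 49|y + 2| < eps provided |y + 2| < eps/49.
Take delta = min(1, eps/49). Then 0 < |y + 2| < delta gives both |y + 2| < 1 and |y + 2| < eps/49, so |(-3y^3 - y^2 + 3y - 1) − 13| < eps.

delta = min(1, eps/49)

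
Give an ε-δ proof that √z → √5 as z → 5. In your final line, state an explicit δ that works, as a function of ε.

Suppose ε > 0. We want δ > 0 such that 0 < |z − 5| < δ implies |√z − √5| < ε.
Rationalise: √z − √5 = (z − 5)/(√z + √5), so |√z − √5| = |z − 5|/(√z + √5).
Restrict δ ≤ 5 so that |z − 5| < 5 forces z > 0, and then √z + √5 > √5.
Hence |√z − √5| < |z − 5|/√5, which is < ε once |z − 5| < √5·ε.
Take δ = min(5, √5·ε). If 0 < |z − 5| < δ then z > 0 and |√z − √5| < |z − 5|/√5 < ε.

δ = min(5, √5·ε)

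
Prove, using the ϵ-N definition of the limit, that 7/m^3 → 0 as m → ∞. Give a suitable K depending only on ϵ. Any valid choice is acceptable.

Suppose ϵ > 0. For m ≥ 1, |7/m^3 − 0| = 7/m^3.
7/m^3 < ϵ ⇔ m^3 > 7/ϵ ⇔ m > (7/ϵ)^{1/3}.
Take K = (7/ϵ)^{1/3}. Then m > K implies 7/m^3 < ϵ.

K = (7/ϵ)^{1/3}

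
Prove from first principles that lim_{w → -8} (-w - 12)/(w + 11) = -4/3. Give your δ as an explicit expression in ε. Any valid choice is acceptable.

δ = min(3/2, (9/2)ε)

Fix ε > 0. We want δ > 0 with 0 < |w + 8| < δ ⇒ |(-w - 12)/(w + 11) + 4/3| < ε.
Combining over a common denominator, (-w - 12)/(w + 11) + 4/3 = [(-w - 12)·3 − (-4)·(w + 11)] / [3·(w + 11)] = 1(w + 8) / (3(w + 11)).
So |(-w - 12)/(w + 11) + 4/3| = |w + 8| / (3·|w + 11|).
Restrict δ ≤ 3/2. Then |w + 8| < 3/2 gives |w + 11| = |(w + 8) + 3| ≥ 3 − 3/2 = 3/2.
Hence |(-w - 12)/(w + 11) + 4/3| < |w + 8|/(3·(3/2)) = (2/9)|w + 8|, which is < ε once |w + 8| < (9/2)ε.
Take δ = min(3/2, (9/2)ε). Then 0 < |w + 8| < δ forces both bounds, so |(-w - 12)/(w + 11) + 4/3| < ε.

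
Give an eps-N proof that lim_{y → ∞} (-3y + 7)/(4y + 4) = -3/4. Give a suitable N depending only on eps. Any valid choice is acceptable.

Fix eps > 0. We seek N > 0 such that y > N implies |(-3y + 7)/(4y + 4) + 3/4| < eps.
(-3y + 7)/(4y + 4) + 3/4 = (4(-3y + 7) − (-3)(4y + 4)) / (4(4y + 4)) = 40/(4(4y + 4)).
For y > 0 we have 4y + 4 > 4y, so |(-3y + 7)/(4y + 4) + 3/4| = 40/(4(4y + 4)) < 40/(4·4y) = (5/2)/y.
Thus |(-3y + 7)/(4y + 4) + 3/4| < eps whenever y > (5/2)/eps.
Take N = (5/2)/eps. If y > N then |(-3y + 7)/(4y + 4) + 3/4| < (5/2)/y < eps.

N = (5/2)/eps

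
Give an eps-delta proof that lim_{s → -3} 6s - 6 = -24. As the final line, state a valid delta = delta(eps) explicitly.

delta = eps/6

Fix eps > 0. We need delta > 0 so that 0 < |s + 3| < delta implies |(6s - 6) + 24| < eps.
|(6s - 6) + 24| = |6s + 18| = 6|s + 3|.
Thus it suffices that |s + 3| < eps/6.
Choosing delta = eps/6 gives |(6s - 6) + 24| = 6|s + 3| < eps whenever |s + 3| < delta.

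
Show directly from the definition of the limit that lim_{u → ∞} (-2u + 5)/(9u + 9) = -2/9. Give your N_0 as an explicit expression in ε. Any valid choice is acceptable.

N_0 = (7/9)/ε

Let ε > 0. We seek N_0 > 0 such that u > N_0 implies |(-2u + 5)/(9u + 9) + 2/9| < ε.
(-2u + 5)/(9u + 9) + 2/9 = (9(-2u + 5) − (-2)(9u + 9)) / (9(9u + 9)) = 63/(9(9u + 9)).
For u > 0 we have 9u + 9 > 9u, so |(-2u + 5)/(9u + 9) + 2/9| = 63/(9(9u + 9)) < 63/(9·9u) = (7/9)/u.
Thus |(-2u + 5)/(9u + 9) + 2/9| < ε whenever u > (7/9)/ε.
Take N_0 = (7/9)/ε. If u > N_0 then |(-2u + 5)/(9u + 9) + 2/9| < (7/9)/u < ε.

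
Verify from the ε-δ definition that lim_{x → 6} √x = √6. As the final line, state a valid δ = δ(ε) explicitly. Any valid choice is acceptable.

δ = min(6, √6·ε)

Fix ε > 0. We want δ > 0 such that 0 < |x − 6| < δ implies |√x − √6| < ε.
Rationalise: √x − √6 = (x − 6)/(√x + √6), so |√x − √6| = |x − 6|/(√x + √6).
Restrict δ ≤ 6 so that |x − 6| < 6 forces x > 0, and then √x + √6 > √6.
Hence |√x − √6| < |x − 6|/√6, which is < ε once |x − 6| < √6·ε.
Take δ = min(6, √6·ε). If 0 < |x − 6| < δ then x > 0 and |√x − √6| < |x − 6|/√6 < ε.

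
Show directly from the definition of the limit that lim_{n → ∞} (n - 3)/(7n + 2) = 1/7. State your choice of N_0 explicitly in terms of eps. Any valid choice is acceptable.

Let eps > 0 be given. For n ≥ 1, |(n - 3)/(7n + 2) − (1/7)| = |-23|/(7(7n + 2)) = 23/(7(7n + 2)).
Since 7n + 2 ≥ 7n for n ≥ 1, this is ≤ 23/(7·7n) = (23/49)/n.
So |(n - 3)/(7n + 2) − (1/7)| < eps whenever n > (23/49)/eps.
Take N_0 = (23/49)/eps. If n > N_0 then |(n - 3)/(7n + 2) − (1/7)| ≤ (23/49)/n < eps.

N_0 = (23/49)/eps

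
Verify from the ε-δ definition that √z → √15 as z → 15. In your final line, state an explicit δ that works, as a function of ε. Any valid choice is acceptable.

Fix ε > 0. We want δ > 0 such that 0 < |z − 15| < δ implies |√z − √15| < ε.
Multiplying by the conjugate, |√z − √15| = |z − 15|/(√z + √15).
Restrict δ ≤ 15 so that |z − 15| < 15 forces z > 0, and then √z + √15 > √15.
Hence |√z − √15| < |z − 15|/√15, which is < ε once |z − 15| < √15·ε.
Take δ = min(15, √15·ε). If 0 < |z − 15| < δ then z > 0 and |√z − √15| < |z − 15|/√15 < ε.

δ = min(15, √15·ε)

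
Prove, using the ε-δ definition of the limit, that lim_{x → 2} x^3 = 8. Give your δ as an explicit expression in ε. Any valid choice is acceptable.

Let ε > 0 be given. We seek δ > 0 with 0 < |x − 2| < δ ⇒ |x^3 − 8| < ε.
Factor: x^3 − 8 = (x − 2)(x^2 + 2x + 4), so |x^3 − 8| = |x − 2|·|x^2 + 2x + 4|.
Restrict δ ≤ 1. Then |x − 2| < 1 gives |x| < 3, so by the triangle inequality |x^2 + 2x + 4| ≤ 3^2 + 2·3 + 4 = 19.
Hence |x^3 − 8| ≤ 19|x − 2|, which is < ε once |x − 2| < ε/19.
Take δ = min(1, ε/19). If 0 < |x − 2| < δ then both bounds hold and |x^3 − 8| ≤ 19|x − 2| < 19·(ε/19) = ε.

δ = min(1, ε/19)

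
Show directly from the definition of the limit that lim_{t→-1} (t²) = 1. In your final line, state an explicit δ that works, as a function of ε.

Let ε > 0. We seek δ > 0 with 0 < |t + 1| < δ ⇒ |t² − 1| < ε.
Factor: t² − 1 = (t + 1)(t - 1), so |t² − 1| = |t + 1|·|t - 1|.
Restrict δ ≤ 2. Then |t + 1| < 2 gives |t| < 3, so by the triangle inequality |t - 1| ≤ 3 + 1 = 4.
Hence |t² − 1| ≤ 4|t + 1|, which is < ε once |t + 1| < ε/4.
Take δ = min(2, ε/4). If 0 < |t + 1| < δ then both bounds hold and |t² − 1| ≤ 4|t + 1| < 4·(ε/4) = ε.

δ = min(2, ε/4)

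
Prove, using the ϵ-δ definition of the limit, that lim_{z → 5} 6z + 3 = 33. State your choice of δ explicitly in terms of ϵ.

δ = ϵ/6

Let ϵ > 0. We need δ > 0 so that 0 < |z − 5| < δ implies |(6z + 3) − 33| < ϵ.
|(6z + 3) − 33| = |6z - 30| = 6|z − 5|.
Thus it suffices that |z − 5| < ϵ/6.
Take δ = ϵ/6. If 0 < |z − 5| < δ then |(6z + 3) − 33| = 6|z − 5| < 6·(ϵ/6) = ϵ.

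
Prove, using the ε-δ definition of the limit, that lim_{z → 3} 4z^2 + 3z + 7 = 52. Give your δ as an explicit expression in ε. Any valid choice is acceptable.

Suppose ε > 0. We want δ > 0 such that 0 < |z − 3| < δ implies |(4z^2 + 3z + 7) − 52| < ε.
(4z^2 + 3z + 7) − 52 = 4z^2 + 3z - 45 = (z − 3)(4z + 15).
So |(4z^2 + 3z + 7) − 52| = |z − 3|·|4z + 15|.
Require δ ≤ 1. Then |z − 3| < 1 gives |z| < 4, and by the triangle inequality |4z + 15| ≤ 4·4 + 15 = 31.
Hence |(4z^2 + 3z + 7) − 52| ≤ 31|z − 3| < ε provided |z − 3| < ε/31.
Choosing δ = min(1, ε/31) ensures both conditions, hence |(4z^2 + 3z + 7) − 52| < ε.

δ = min(1, ε/31)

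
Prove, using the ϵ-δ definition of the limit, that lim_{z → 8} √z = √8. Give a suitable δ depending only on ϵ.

δ = min(8, √8·ϵ)

Fix ϵ > 0. We want δ > 0 such that 0 < |z − 8| < δ implies |√z − √8| < ϵ.
Rationalise: √z − √8 = (z − 8)/(√z + √8), so |√z − √8| = |z − 8|/(√z + √8).
Restrict δ ≤ 8 so that |z − 8| < 8 forces z > 0, and then √z + √8 > √8.
Hence |√z − √8| < |z − 8|/√8, which is < ϵ once |z − 8| < √8·ϵ.
Take δ = min(8, √8·ϵ). If 0 < |z − 8| < δ then z > 0 and |√z − √8| < |z − 8|/√8 < ϵ.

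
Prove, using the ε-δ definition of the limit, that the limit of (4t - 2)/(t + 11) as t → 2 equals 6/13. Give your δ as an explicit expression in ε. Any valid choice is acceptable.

δ = min(13/2, (169/92)ε)

Let ε > 0 be given. We want δ > 0 with 0 < |t − 2| < δ ⇒ |(4t - 2)/(t + 11) − (6/13)| < ε.
Combining over a common denominator, (4t - 2)/(t + 11) − (6/13) = [(4t - 2)·13 − 6·(t + 11)] / [13·(t + 11)] = 46(t − 2) / (13(t + 11)).
So |(4t - 2)/(t + 11) − (6/13)| = 46|t − 2| / (13·|t + 11|).
Restrict δ ≤ 13/2. Then |t − 2| < 13/2 gives |t + 11| = |(t − 2) + 13| ≥ 13 − 13/2 = 13/2.
Hence |(4t - 2)/(t + 11) − (6/13)| < 46|t − 2|/(13·(13/2)) = (92/169)|t − 2|, which is < ε once |t − 2| < (169/92)ε.
Take δ = min(13/2, (169/92)ε). Then 0 < |t − 2| < δ forces both bounds, so |(4t - 2)/(t + 11) − (6/13)| < ε.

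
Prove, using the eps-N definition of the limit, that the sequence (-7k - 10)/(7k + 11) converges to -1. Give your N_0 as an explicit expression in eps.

N_0 = (1/7)/eps

Let eps > 0. For k ≥ 1, |(-7k - 10)/(7k + 11) + 1| = |7|/(7(7k + 11)) = 7/(7(7k + 11)).
Since 7k + 11 ≥ 7k for k ≥ 1, this is ≤ 7/(7·7k) = (1/7)/k.
So |(-7k - 10)/(7k + 11) + 1| < eps whenever k > (1/7)/eps.
Take N_0 = (1/7)/eps. If k > N_0 then |(-7k - 10)/(7k + 11) + 1| ≤ (1/7)/k < eps.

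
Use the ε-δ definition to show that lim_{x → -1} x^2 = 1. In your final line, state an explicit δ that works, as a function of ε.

δ = min(1, ε/3)

Suppose ε > 0. We seek δ > 0 with 0 < |x + 1| < δ ⇒ |x^2 − 1| < ε.
Factor: x^2 − 1 = (x + 1)(x - 1), so |x^2 − 1| = |x + 1|·|x - 1|.
Restrict δ ≤ 1. Then |x + 1| < 1 gives |x| < 2, so by the triangle inequality |x - 1| ≤ 2 + 1 = 3.
Hence |x^2 − 1| ≤ 3|x + 1|, which is < ε once |x + 1| < ε/3.
Take δ = min(1, ε/3). If 0 < |x + 1| < δ then both bounds hold and |x^2 − 1| ≤ 3|x + 1| < 3·(ε/3) = ε.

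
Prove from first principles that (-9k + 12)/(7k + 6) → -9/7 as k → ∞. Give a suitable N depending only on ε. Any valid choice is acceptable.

N = (138/49)/ε

Let ε > 0 be given. For k ≥ 1, |(-9k + 12)/(7k + 6) + 9/7| = |138|/(7(7k + 6)) = 138/(7(7k + 6)).
Since 7k + 6 ≥ 7k for k ≥ 1, this is ≤ 138/(7·7k) = (138/49)/k.
So |(-9k + 12)/(7k + 6) + 9/7| < ε whenever k > (138/49)/ε.
Take N = (138/49)/ε. If k > N then |(-9k + 12)/(7k + 6) + 9/7| ≤ (138/49)/k < ε.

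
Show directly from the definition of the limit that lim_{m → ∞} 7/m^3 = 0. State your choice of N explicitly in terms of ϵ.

Fix ϵ > 0. For m ≥ 1, |7/m^3 − 0| = 7/m^3.
7/m^3 < ϵ ⇔ m^3 > 7/ϵ ⇔ m > (7/ϵ)^{1/3}.
Take N = (7/ϵ)^{1/3}. Then m > N implies 7/m^3 < ϵ.

N = (7/ϵ)^{1/3}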